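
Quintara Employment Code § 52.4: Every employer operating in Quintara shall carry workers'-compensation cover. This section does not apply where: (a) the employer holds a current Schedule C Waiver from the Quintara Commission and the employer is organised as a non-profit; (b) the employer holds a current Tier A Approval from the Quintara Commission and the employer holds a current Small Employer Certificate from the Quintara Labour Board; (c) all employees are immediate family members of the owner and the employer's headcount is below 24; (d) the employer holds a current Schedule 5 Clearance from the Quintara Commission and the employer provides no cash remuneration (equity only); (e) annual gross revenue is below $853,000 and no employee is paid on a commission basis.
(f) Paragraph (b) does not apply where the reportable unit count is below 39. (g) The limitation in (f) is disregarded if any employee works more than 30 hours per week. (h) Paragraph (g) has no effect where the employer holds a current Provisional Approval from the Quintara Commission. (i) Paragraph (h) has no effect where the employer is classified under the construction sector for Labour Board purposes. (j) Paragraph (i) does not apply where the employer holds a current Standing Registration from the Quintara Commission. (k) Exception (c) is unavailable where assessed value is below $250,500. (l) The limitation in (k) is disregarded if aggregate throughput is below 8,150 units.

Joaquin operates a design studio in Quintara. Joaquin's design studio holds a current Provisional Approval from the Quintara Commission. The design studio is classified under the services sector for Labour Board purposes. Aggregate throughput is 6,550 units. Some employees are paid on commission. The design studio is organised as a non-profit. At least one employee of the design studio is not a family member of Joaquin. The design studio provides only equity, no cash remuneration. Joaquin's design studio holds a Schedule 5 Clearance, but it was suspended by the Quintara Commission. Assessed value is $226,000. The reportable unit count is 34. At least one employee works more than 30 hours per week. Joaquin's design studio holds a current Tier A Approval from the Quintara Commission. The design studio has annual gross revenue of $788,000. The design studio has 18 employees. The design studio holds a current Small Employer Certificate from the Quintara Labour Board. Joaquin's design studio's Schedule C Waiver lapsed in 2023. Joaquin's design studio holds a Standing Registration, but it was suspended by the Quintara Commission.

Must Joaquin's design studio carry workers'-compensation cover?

Exception (a) requires that the employer holds a current Schedule C Waiver from the Quintara Commission; but the Schedule C Waiver is not current, so (a) is unavailable.
Exception (b) is satisfied on its face — a current Tier A Approval is held; a current Small Employer Certificate is held. But: (f) operates against (b): the reportable unit count is 34, below the 39 limit. (g) is engaged (at least one employee exceeds 30 hours/week), but is itself disapplied by (h): (h) is triggered — a current Provisional Approval is held. (i), which would lift (h), is not engaged — the design studio is classified under the services sector. Exception (b) does not apply.
Exception (c) does not apply: at least one employee is not a family member.
Exception (d) requires that the employer holds a current Schedule 5 Clearance from the Quintara Commission; but the Schedule 5 Clearance is not current, so (d) is unavailable.
Exception (e) requires that no employee is paid on a commission basis; but some employees are paid on commission, so (e) is unavailable.
No exception applies. The general rule governs.

Yes — Joaquin's design studio must carry workers'-compensation cover.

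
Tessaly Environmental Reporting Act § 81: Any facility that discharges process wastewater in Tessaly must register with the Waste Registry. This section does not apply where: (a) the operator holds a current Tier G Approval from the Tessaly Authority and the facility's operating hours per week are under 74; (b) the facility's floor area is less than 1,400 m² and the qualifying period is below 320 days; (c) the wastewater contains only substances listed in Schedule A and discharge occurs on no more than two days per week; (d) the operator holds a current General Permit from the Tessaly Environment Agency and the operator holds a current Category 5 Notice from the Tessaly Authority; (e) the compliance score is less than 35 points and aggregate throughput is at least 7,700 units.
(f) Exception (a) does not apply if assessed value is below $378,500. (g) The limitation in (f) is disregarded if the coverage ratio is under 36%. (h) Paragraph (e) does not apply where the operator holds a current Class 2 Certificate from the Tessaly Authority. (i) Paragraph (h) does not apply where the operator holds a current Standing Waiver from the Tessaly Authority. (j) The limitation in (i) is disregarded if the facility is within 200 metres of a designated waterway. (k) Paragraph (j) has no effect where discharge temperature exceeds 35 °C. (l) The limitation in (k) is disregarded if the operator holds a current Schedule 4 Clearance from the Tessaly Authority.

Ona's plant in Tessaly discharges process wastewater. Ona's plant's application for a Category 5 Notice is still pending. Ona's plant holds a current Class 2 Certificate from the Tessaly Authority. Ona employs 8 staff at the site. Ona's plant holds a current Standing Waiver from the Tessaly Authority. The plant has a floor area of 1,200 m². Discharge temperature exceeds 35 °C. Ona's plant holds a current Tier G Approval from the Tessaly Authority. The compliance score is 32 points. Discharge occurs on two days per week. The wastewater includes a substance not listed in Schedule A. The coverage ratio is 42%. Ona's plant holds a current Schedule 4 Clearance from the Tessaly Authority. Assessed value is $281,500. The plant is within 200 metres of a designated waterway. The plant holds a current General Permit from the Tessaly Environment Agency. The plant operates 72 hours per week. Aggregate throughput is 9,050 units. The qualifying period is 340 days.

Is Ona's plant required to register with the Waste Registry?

Exception (a) is satisfied on its face — a current Tier G Approval is held; the facility's operating hours per week are 72, under the 74 limit. Turning to paragraphs (f)–(g): (f) is engaged — assessed value is $281,500, below the $378,500 limit. (g) is not triggered (the coverage ratio is 42%, not under 36%), so (f) stands. (a) is therefore removed.
Exception (b) fails — the qualifying period is 340 days, not below 320 days.
Exception (c) fails — the wastewater includes a non-Schedule-A substance.
Exception (d) requires that the operator holds a current Category 5 Notice from the Tessaly Authority; but there is no Category 5 Notice in force, so (d) is unavailable.
All of (e)'s requirements are met (the compliance score is 32 points, less than the 35 points limit; aggregate throughput is 9,050 units, meeting the 7,700 units threshold). Turning to paragraphs (h)–(l): (h) operates against (e): a current Class 2 Certificate is held. (i) would limit (h) — a current Standing Waiver is held — but (j) sets (i) aside: (j) operates — the plant is within 200 m of a designated waterway. (k) is engaged (discharge temperature exceeds 35 °C), but is displaced by (l): (l) operates against (k): a current Schedule 4 Clearance is held. Exception (e) does not apply.
No exception displaces § 81.

Yes — Ona's plant must register with the Waste Registry.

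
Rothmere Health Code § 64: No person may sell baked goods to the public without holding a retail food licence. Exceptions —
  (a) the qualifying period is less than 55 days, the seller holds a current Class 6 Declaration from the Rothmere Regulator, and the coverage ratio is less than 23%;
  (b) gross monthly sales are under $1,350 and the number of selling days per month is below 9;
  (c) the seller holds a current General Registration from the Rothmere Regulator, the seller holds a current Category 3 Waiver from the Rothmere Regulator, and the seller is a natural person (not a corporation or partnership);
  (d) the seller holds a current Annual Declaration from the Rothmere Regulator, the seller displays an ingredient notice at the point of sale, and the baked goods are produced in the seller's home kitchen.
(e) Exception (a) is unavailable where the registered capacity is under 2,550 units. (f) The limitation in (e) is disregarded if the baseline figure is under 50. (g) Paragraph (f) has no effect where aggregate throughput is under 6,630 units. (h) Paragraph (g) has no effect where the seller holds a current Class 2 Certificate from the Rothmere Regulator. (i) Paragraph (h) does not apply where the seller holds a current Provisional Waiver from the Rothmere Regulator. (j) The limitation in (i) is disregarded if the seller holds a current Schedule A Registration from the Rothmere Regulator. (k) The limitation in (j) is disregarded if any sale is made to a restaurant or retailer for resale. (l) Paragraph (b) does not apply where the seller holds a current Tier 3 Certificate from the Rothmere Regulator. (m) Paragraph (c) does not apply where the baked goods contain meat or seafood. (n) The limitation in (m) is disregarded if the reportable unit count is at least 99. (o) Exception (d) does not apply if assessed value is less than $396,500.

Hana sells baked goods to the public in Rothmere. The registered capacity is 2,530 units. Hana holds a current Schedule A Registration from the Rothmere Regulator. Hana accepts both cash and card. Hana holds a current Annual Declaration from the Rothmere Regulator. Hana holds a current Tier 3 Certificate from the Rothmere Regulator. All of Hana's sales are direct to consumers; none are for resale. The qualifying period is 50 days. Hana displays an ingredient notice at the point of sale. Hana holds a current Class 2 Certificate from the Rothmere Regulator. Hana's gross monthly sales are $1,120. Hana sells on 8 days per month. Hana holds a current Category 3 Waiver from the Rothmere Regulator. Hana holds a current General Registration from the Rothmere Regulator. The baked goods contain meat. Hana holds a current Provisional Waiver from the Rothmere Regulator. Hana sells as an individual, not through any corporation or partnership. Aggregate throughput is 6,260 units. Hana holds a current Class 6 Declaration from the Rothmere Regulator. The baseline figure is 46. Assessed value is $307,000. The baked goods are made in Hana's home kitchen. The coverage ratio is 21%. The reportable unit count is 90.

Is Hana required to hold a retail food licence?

All of (a)'s requirements are met (the qualifying period is 50 days, less than the 55 days limit; a current Class 6 Declaration is held; the coverage ratio is 21%, less than the 23% limit). As to paragraphs (e)–(k): (e) would limit (a) — the registered capacity is 2,530 units, under the 2,550 units limit — but (f) sets (e) aside: (f) operates against (e): the baseline figure is 46, under the 50 limit. (g) would limit (f) — aggregate throughput is 6,260 units, under the 6,630 units limit — but (h) sets (g) aside: (h) operates against (g): a current Class 2 Certificate is held. (i) would limit (h) — a current Provisional Waiver is held — but (j) sets (i) aside: (j) operates against (i): a current Schedule A Registration is held. (k) is inapplicable (no sales are for resale), so (j) stands. So (a) applies.
Exception (b) is satisfied on its face — gross monthly sales are $1,120, under the $1,350 limit; the number of selling days per month is 8, below the 9 limit. But: (l) operates — a current Tier 3 Certificate is held. (b) is therefore removed.
All of (c)'s requirements are met (a current General Registration is held; a current Category 3 Waiver is held; the seller is a natural person). But applying paragraphs (m)–(n): (m) operates against (c): the baked goods contain meat. (n) is inapplicable (the reportable unit count is 90, short of 99), so (m) stands. Exception (c) does not apply.
All of (d)'s requirements are met (a current Annual Declaration is held; an ingredient notice is displayed; the baked goods are home-kitchen produced). But: (o) is triggered — assessed value is $307,000, less than the $396,500 limit. Exception (d) does not apply.

No — exception (a) applies; Hana is not required to hold a retail food licence.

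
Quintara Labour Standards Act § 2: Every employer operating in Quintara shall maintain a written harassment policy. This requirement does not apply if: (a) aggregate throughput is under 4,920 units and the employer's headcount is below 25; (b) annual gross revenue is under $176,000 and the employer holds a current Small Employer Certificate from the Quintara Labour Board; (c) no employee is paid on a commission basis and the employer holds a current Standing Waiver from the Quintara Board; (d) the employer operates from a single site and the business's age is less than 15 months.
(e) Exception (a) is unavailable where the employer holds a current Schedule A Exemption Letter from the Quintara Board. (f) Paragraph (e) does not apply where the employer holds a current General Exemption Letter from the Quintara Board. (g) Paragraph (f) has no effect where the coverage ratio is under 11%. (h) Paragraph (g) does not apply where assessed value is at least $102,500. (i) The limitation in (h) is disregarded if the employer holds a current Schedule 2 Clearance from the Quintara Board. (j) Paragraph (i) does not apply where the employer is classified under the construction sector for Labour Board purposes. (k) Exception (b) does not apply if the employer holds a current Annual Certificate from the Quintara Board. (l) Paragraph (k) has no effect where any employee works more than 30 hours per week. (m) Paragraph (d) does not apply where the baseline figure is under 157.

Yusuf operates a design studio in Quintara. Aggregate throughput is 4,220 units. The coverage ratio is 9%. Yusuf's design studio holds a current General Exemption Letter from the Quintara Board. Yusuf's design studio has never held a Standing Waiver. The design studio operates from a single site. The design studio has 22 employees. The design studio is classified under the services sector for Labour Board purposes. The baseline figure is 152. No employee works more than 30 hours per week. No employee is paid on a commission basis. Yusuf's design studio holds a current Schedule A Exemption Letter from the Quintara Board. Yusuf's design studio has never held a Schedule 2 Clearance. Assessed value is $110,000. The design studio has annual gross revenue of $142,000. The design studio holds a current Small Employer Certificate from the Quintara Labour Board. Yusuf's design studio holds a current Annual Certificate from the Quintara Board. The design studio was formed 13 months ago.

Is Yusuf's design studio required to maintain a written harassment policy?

No — exception (a) applies; Yusuf's design studio is not required to maintain a written harassment policy.

Exception (a)'s conditions are all satisfied: aggregate throughput is 4,220 units, under the 4,920 units limit; the employer's headcount is 22, below the 25 limit. Considering the limiting provisions: (e) is triggered (a current Schedule A Exemption Letter is held), but yields to (f): (f) operates against (e): a current General Exemption Letter is held. (g) would limit (f) — the coverage ratio is 9%, under the 11% limit — but (h) sets (g) aside: (h) operates against (g): assessed value is $110,000, meeting the $102,500 threshold. (i), which would lift (h), does not operate here — there is no Schedule 2 Clearance in force. Exception (a) stands.
Exception (b)'s conditions are all satisfied: annual gross revenue is $142,000, under the $176,000 limit; a current Small Employer Certificate is held. However, paragraphs (k)–(l) must be considered: (k) is engaged — a current Annual Certificate is held. (l), which would lift (k), is not triggered — no employee exceeds 30 hours/week. (b) is therefore removed.
Exception (c) fails — no current Standing Waiver is held.
All of (d)'s requirements are met (the employer operates from a single site; the business's age is 13 months, less than the 15 months limit). Turning to paragraph (m): (m) operates against (d): the baseline figure is 152, under the 157 limit. (d) is therefore removed.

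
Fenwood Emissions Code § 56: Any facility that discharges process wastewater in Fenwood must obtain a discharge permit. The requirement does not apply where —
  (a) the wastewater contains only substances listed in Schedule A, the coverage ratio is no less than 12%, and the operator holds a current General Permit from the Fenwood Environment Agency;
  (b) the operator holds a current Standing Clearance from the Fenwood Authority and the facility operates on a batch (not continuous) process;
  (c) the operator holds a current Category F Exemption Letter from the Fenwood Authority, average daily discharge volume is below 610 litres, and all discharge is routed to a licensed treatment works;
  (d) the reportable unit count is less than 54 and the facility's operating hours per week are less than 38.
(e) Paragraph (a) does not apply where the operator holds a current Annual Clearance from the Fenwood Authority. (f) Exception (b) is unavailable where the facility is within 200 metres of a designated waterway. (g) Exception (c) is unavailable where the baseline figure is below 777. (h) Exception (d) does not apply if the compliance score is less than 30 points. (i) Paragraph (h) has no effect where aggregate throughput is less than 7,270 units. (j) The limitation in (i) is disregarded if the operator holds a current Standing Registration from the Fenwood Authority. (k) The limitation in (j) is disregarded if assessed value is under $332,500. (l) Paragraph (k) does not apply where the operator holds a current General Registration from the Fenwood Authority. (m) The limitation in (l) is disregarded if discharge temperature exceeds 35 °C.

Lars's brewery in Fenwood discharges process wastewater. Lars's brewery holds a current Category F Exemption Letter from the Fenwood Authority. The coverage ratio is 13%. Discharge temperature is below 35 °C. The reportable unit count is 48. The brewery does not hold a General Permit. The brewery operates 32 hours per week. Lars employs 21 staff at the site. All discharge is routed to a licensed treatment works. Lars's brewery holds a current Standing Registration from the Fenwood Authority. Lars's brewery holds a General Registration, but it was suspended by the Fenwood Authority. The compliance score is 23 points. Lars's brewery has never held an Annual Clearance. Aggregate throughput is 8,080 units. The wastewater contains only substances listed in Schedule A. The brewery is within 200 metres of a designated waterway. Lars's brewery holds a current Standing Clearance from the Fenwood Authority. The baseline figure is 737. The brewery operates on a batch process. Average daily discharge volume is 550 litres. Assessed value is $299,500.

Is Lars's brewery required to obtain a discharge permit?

Exception (a) requires that the operator holds a current General Permit from the Fenwood Environment Agency; but no General Permit is held, so (a) is unavailable.
Exception (b): a current Standing Clearance is held; the facility operates on a batch process — every condition holds. However, paragraph (f) must be considered: (f) operates against (b): the brewery is within 200 m of a designated waterway. (b) is therefore removed.
Exception (c) is satisfied on its face — a current Category F Exemption Letter is held; average daily discharge volume is 550 litres, below the 610 litres limit; discharge is routed to a licensed treatment works. But: (g) is triggered — the baseline figure is 737, below the 777 limit. (c) is therefore removed.
Exception (d)'s conditions are all satisfied: the reportable unit count is 48, less than the 54 limit; the facility's operating hours per week are 32, less than the 38 limit. But applying paragraphs (h)–(m): (h) operates against (d): the compliance score is 23 points, less than the 30 points limit. (i) is not engaged (aggregate throughput is 8,080 units, not less than 7,270 units), so (h) stands. So (d) is unavailable.
None of the exceptions is available; § 56 applies in full.

Yes — Lars's brewery must obtain a discharge permit.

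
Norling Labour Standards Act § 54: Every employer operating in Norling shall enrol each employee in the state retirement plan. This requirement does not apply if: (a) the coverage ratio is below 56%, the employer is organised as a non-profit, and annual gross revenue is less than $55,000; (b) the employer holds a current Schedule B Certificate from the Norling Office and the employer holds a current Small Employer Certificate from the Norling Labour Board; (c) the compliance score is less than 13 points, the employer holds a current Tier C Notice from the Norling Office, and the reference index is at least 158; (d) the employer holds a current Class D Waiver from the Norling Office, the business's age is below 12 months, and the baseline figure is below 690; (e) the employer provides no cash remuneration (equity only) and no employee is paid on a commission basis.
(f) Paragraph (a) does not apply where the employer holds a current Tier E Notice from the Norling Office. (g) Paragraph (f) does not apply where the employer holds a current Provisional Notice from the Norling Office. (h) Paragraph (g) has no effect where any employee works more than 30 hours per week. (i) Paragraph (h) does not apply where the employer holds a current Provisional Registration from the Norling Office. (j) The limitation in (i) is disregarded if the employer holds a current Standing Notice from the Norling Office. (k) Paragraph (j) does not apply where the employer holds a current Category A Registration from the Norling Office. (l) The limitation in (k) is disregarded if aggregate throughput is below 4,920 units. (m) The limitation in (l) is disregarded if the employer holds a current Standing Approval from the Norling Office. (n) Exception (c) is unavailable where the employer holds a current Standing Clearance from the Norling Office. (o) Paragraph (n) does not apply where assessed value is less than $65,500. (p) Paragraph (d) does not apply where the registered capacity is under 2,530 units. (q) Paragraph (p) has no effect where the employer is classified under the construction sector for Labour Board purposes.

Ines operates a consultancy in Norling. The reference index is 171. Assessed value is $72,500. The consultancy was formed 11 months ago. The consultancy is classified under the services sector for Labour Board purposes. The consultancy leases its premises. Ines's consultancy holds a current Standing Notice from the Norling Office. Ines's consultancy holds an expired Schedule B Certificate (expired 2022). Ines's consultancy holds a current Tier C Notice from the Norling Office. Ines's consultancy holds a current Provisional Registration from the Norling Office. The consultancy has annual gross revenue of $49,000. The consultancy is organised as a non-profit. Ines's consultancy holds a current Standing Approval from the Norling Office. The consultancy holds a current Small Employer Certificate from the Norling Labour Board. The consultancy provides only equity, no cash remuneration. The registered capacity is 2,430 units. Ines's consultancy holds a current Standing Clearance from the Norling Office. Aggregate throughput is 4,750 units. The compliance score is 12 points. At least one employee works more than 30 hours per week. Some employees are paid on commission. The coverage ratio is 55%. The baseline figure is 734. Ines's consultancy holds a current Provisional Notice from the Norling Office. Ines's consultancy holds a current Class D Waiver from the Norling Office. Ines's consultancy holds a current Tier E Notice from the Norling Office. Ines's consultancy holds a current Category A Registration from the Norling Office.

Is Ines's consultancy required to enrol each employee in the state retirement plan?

No — exception (a) applies; Ines's consultancy is not required to enrol each employee in the state retirement plan.

Exception (a) is satisfied on its face — the coverage ratio is 55%, below the 56% limit; the employer is a non-profit; annual gross revenue is $49,000, less than the $55,000 limit. Under paragraphs (f)–(m): (f) is triggered (a current Tier E Notice is held), but is overridden by (g): (g) operates — a current Provisional Notice is held. (h) operates (at least one employee exceeds 30 hours/week), but is set aside by (i): (i) operates against (h): a current Provisional Registration is held. (j) is triggered (a current Standing Notice is held), but yields to (k): (k) operates against (j): a current Category A Registration is held. (l) operates (aggregate throughput is 4,750 units, below the 4,920 units limit), but is overridden by (m): (m) applies — a current Standing Approval is held. So (a) applies.
Exception (b) requires that the employer holds a current Schedule B Certificate from the Norling Office; but no current Schedule B Certificate is held, so (b) is unavailable.
Exception (c) is satisfied on its face — the compliance score is 12 points, less than the 13 points limit; a current Tier C Notice is held; the reference index is 171, meeting the 158 threshold. But applying paragraphs (n)–(o): (n) operates — a current Standing Clearance is held. (o), which would lift (n), is not triggered — assessed value is $72,500, not less than $65,500. (c) is therefore removed.
Exception (d) fails — the baseline figure is 734, not below 690.
Exception (e) requires that no employee is paid on a commission basis; but some employees are paid on commission, so (e) is unavailable.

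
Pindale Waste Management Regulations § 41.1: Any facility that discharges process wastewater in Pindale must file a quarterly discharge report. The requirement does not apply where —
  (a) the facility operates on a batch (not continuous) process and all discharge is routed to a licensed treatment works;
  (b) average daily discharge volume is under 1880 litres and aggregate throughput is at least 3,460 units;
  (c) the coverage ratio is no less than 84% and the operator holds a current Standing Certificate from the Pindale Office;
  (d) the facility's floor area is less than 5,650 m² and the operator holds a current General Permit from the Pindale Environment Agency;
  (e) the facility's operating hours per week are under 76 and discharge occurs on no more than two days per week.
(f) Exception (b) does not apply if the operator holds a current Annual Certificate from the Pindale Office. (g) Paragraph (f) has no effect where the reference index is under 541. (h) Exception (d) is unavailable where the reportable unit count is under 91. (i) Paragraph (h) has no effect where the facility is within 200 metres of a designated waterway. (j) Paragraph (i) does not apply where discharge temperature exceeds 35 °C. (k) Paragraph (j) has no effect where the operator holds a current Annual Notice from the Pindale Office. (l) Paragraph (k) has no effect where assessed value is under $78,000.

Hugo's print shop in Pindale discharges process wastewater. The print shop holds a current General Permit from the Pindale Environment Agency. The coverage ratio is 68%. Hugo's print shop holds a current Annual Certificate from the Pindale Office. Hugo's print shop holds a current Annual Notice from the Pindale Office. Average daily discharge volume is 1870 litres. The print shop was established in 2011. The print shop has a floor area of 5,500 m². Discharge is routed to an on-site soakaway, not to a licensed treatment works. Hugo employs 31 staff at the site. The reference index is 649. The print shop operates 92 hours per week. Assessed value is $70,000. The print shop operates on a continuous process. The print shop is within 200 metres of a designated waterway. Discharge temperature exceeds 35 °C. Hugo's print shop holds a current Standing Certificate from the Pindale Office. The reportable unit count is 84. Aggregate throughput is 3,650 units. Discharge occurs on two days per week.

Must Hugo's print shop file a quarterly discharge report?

Exception (a) fails — the facility operates on a continuous process.
Exception (b): average daily discharge volume is 1870 litres, under the 1880 litres limit; aggregate throughput is 3,650 units, meeting the 3,460 units threshold — every condition holds. However, paragraphs (f)–(g) must be considered: (f) operates against (b): a current Annual Certificate is held. (g), which would lift (f), is not triggered — the reference index is 649, not under 541. Exception (b) does not apply.
Exception (c) requires that the coverage ratio is no less than 84%; but the coverage ratio is 68%, short of 84%, so (c) is unavailable.
Exception (d): the facility's floor area is 5,500 m², less than the 5,650 m² limit; a current General Permit is held — every condition holds. But: (h) is triggered — the reportable unit count is 84, under the 91 limit. (i) would limit (h) — the print shop is within 200 m of a designated waterway — but (j) sets (i) aside: (j) operates — discharge temperature exceeds 35 °C. (k) would limit (j) — a current Annual Notice is held — but (l) sets (k) aside: (l) operates against (k): assessed value is $70,000, under the $78,000 limit. So (d) is unavailable.
Exception (e) requires that the facility's operating hours per week are under 76; but the facility's operating hours per week are 92, not under 76, so (e) is unavailable.
No exception displaces § 41.1.

Yes — Hugo's print shop must file a quarterly discharge report.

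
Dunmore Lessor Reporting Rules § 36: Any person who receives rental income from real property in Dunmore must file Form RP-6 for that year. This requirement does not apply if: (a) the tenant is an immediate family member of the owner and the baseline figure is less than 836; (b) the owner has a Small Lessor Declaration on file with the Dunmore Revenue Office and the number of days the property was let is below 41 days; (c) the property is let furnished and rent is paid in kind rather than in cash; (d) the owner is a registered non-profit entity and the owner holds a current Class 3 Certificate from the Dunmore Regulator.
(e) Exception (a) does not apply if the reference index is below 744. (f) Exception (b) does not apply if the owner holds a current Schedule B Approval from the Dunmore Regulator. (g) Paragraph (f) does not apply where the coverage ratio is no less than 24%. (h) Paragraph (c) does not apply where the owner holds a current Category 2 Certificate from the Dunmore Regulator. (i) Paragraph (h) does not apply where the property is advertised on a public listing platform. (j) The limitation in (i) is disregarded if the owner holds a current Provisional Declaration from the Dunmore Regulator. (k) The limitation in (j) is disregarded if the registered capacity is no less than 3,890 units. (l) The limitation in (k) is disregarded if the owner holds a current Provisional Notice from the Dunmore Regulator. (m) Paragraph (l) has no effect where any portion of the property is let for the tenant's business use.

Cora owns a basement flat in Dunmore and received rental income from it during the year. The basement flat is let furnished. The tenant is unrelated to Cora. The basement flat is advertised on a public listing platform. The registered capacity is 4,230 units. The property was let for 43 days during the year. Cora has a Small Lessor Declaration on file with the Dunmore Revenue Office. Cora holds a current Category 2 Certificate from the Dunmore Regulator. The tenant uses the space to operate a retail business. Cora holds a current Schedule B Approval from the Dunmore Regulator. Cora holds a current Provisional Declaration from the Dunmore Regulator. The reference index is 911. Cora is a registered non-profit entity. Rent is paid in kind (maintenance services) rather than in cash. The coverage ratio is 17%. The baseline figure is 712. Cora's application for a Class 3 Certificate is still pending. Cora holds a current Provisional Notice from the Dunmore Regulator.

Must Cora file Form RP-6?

No — exception (c) applies; Cora is not required to file Form RP-6.

Exception (a) does not apply: the tenant is unrelated to the owner.
Exception (b) fails — the number of days the property was let is 43 days, not below 41 days.
Exception (c) is satisfied on its face — the property is let furnished; rent is paid in kind. Applying paragraphs (h)–(m): (h) is engaged (a current Category 2 Certificate is held), but yields to (i): (i) operates against (h): the property is publicly advertised. (j) would limit (i) — a current Provisional Declaration is held — but (k) sets (j) aside: (k) is engaged — the registered capacity is 4,230 units, meeting the 3,890 units threshold. (l) would limit (k) — a current Provisional Notice is held — but (m) sets (l) aside: (m) operates against (l): the space is let for business use. Exception (c) stands.
Exception (d) fails — the Class 3 Certificate is not current.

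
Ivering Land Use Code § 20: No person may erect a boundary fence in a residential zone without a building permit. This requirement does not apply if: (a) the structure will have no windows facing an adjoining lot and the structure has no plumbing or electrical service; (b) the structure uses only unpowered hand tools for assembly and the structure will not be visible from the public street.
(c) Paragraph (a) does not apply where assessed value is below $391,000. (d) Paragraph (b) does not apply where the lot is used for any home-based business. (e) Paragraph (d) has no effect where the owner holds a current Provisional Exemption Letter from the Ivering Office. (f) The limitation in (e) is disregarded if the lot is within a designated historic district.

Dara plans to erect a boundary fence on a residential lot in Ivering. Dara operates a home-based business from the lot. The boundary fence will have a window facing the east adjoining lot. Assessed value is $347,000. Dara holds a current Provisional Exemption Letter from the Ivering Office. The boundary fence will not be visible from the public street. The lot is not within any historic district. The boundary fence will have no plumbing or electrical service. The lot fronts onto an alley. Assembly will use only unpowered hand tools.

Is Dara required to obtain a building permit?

No — exception (b) applies; Dara does not need a building permit.

Exception (a) requires that the structure will have no windows facing an adjoining lot; but a window faces an adjoining lot, so (a) is unavailable.
Exception (b) is satisfied on its face — assembly uses only hand tools; the structure will not be visible from the street. Under paragraphs (d)–(f): (d) is triggered (a home-based business operates on the lot), but is itself disapplied by (e): (e) operates against (d): a current Provisional Exemption Letter is held. (f) is not triggered (the lot is not in a historic district), so (e) stands. (b) remains available.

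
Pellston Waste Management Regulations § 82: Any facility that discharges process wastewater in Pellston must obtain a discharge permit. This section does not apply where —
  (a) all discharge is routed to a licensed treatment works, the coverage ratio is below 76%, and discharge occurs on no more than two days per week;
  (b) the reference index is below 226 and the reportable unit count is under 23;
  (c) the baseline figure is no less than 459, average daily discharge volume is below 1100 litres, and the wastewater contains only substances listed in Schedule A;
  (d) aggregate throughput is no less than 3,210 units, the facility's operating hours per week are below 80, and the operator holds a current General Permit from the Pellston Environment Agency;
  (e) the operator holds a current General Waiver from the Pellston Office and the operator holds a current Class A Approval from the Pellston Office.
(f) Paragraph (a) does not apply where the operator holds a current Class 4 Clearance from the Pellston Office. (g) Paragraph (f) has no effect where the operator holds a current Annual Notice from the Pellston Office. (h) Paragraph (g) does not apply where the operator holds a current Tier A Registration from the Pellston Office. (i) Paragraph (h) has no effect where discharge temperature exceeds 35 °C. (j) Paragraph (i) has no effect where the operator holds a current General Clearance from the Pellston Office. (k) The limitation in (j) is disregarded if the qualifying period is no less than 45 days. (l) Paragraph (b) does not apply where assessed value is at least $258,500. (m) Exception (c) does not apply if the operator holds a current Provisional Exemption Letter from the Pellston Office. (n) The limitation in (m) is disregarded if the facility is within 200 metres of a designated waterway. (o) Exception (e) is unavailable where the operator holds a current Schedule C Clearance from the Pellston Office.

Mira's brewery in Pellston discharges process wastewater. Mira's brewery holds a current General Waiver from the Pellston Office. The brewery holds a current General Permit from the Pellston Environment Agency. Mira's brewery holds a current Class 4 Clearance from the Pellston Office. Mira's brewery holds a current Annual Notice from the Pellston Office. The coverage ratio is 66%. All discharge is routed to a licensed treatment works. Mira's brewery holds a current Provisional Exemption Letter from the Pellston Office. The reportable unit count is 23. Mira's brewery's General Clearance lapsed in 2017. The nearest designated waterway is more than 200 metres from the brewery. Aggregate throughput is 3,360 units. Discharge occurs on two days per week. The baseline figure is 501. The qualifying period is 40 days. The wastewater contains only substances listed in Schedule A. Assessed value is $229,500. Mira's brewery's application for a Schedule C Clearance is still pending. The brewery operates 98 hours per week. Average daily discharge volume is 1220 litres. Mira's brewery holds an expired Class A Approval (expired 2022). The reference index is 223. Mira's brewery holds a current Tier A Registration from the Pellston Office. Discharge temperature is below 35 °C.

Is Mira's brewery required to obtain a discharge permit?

Exception (a) is satisfied on its face — discharge is routed to a licensed treatment works; the coverage ratio is 66%, below the 76% limit; discharge occurs on no more than two days per week. Turning to paragraphs (f)–(k): (f) is triggered — a current Class 4 Clearance is held. (g) is triggered (a current Annual Notice is held), but is overridden by (h): (h) applies — a current Tier A Registration is held. (i) does not operate here (discharge temperature is below 35 °C), so (h) stands. So (a) is unavailable.
Exception (b) does not apply: the reportable unit count is 23, not under 23.
Exception (c) does not apply: average daily discharge volume is 1220 litres, not below 1100 litres.
Exception (d) does not apply: the facility's operating hours per week are 98, not below 80.
Exception (e) fails — the Class A Approval is not current.
Every exception is unavailable, so the rule governs.

Yes — Mira's brewery must obtain a discharge permit.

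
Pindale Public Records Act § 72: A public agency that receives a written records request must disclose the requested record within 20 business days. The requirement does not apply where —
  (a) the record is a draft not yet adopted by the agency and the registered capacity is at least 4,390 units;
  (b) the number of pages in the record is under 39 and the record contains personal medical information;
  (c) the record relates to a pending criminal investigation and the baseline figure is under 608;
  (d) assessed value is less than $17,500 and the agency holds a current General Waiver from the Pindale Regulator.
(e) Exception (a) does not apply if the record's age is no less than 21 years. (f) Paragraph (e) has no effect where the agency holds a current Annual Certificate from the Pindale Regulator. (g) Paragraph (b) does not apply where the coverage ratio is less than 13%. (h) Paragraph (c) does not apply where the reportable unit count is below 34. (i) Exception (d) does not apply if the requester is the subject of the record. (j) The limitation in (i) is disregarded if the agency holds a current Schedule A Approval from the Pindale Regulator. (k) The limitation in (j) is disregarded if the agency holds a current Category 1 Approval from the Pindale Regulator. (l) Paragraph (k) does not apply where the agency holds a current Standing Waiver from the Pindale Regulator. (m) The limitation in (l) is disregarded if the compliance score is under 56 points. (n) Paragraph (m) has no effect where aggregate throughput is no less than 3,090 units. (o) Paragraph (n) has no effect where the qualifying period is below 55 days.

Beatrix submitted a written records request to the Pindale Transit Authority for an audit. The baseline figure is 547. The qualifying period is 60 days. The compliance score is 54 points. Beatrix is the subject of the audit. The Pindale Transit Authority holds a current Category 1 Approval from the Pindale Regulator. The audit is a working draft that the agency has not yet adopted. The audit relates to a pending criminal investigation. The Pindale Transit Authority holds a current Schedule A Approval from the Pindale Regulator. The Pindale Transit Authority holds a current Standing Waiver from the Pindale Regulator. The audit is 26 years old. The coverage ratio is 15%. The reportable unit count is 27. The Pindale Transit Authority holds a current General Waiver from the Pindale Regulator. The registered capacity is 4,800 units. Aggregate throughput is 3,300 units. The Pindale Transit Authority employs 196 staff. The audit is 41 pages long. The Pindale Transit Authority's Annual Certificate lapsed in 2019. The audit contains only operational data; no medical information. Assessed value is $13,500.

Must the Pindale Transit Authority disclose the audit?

No — exception (d) applies; the Pindale Transit Authority is not required to disclose the audit.

Exception (a) is satisfied on its face — the audit is an unadopted draft; the registered capacity is 4,800 units, meeting the 4,390 units threshold. But: (e) operates against (a): the record's age is 26 years, meeting the 21 years threshold. (f) does not operate here (the Annual Certificate is not current), so (e) stands. (a) is therefore removed.
Exception (b) requires that the number of pages in the record is under 39; but the number of pages in the record is 41, not under 39, so (b) is unavailable.
All of (c)'s requirements are met (the audit relates to a pending investigation; the baseline figure is 547, under the 608 limit). But: (h) operates against (c): the reportable unit count is 27, below the 34 limit. So (c) is unavailable.
Exception (d)'s conditions are all satisfied: assessed value is $13,500, less than the $17,500 limit; a current General Waiver is held. As to paragraphs (i)–(o): (i) is engaged (Beatrix is the subject of the audit), but is overridden by (j): (j) operates against (i): a current Schedule A Approval is held. (k) operates (a current Category 1 Approval is held), but is displaced by (l): (l) operates against (k): a current Standing Waiver is held. (m) would limit (l) — the compliance score is 54 points, under the 56 points limit — but (n) sets (m) aside: (n) operates against (m): aggregate throughput is 3,300 units, meeting the 3,090 units threshold. (o) is inapplicable (the qualifying period is 60 days, not below 55 days), so (n) stands. So (d) applies.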